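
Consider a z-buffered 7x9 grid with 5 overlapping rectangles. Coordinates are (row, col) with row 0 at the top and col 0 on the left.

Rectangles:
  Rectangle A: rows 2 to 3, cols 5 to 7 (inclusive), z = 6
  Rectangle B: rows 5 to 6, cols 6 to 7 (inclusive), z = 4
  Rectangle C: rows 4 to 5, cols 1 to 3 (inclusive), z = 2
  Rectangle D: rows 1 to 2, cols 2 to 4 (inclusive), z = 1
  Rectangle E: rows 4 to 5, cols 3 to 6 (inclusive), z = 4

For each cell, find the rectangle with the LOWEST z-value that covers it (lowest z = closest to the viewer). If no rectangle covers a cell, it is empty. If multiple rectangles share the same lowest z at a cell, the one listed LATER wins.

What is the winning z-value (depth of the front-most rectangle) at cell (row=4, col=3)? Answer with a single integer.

Check cell (4,3):
  A: rows 2-3 cols 5-7 -> outside (row miss)
  B: rows 5-6 cols 6-7 -> outside (row miss)
  C: rows 4-5 cols 1-3 z=2 -> covers; best now C (z=2)
  D: rows 1-2 cols 2-4 -> outside (row miss)
  E: rows 4-5 cols 3-6 z=4 -> covers; best now C (z=2)
Winner: C at z=2

Answer: 2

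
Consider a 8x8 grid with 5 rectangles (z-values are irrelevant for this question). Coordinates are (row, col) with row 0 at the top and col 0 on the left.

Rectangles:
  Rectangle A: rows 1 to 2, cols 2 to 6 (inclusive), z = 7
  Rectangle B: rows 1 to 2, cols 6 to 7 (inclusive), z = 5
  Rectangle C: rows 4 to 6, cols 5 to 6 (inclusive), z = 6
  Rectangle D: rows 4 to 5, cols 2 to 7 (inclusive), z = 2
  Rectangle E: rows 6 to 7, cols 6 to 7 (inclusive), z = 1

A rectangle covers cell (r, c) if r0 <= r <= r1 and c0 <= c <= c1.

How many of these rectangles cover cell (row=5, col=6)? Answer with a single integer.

Check cell (5,6):
  A: rows 1-2 cols 2-6 -> outside (row miss)
  B: rows 1-2 cols 6-7 -> outside (row miss)
  C: rows 4-6 cols 5-6 -> covers
  D: rows 4-5 cols 2-7 -> covers
  E: rows 6-7 cols 6-7 -> outside (row miss)
Count covering = 2

Answer: 2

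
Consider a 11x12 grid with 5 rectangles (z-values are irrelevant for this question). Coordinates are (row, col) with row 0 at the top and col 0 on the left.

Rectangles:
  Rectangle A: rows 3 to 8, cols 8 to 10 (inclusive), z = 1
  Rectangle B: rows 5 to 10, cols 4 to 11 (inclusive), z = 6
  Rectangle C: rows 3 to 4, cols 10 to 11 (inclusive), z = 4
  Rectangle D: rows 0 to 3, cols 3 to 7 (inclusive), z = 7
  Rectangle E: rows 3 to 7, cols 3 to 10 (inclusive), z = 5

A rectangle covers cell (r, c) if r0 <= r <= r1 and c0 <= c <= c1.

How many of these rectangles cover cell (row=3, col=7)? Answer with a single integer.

Check cell (3,7):
  A: rows 3-8 cols 8-10 -> outside (col miss)
  B: rows 5-10 cols 4-11 -> outside (row miss)
  C: rows 3-4 cols 10-11 -> outside (col miss)
  D: rows 0-3 cols 3-7 -> covers
  E: rows 3-7 cols 3-10 -> covers
Count covering = 2

Answer: 2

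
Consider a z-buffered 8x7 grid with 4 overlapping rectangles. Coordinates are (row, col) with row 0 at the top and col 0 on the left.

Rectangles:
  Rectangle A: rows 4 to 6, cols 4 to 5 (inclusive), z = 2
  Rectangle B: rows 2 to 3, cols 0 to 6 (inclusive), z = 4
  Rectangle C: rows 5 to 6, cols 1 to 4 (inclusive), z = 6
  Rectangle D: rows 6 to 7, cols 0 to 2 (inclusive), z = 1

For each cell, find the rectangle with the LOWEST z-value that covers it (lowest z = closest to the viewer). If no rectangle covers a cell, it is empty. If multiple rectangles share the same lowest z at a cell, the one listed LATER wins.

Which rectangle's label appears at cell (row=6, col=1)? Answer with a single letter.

Check cell (6,1):
  A: rows 4-6 cols 4-5 -> outside (col miss)
  B: rows 2-3 cols 0-6 -> outside (row miss)
  C: rows 5-6 cols 1-4 z=6 -> covers; best now C (z=6)
  D: rows 6-7 cols 0-2 z=1 -> covers; best now D (z=1)
Winner: D at z=1

Answer: D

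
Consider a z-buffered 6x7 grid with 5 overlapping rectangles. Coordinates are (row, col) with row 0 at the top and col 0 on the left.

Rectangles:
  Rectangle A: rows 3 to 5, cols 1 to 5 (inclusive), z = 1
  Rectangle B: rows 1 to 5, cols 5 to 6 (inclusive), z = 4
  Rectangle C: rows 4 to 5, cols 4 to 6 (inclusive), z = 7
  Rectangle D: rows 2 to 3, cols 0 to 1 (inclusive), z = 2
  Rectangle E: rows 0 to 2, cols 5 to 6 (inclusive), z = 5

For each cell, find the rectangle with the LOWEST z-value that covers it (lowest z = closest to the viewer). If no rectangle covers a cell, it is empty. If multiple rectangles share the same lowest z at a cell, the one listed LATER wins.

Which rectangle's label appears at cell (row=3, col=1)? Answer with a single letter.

Answer: A

Derivation:
Check cell (3,1):
  A: rows 3-5 cols 1-5 z=1 -> covers; best now A (z=1)
  B: rows 1-5 cols 5-6 -> outside (col miss)
  C: rows 4-5 cols 4-6 -> outside (row miss)
  D: rows 2-3 cols 0-1 z=2 -> covers; best now A (z=1)
  E: rows 0-2 cols 5-6 -> outside (row miss)
Winner: A at z=1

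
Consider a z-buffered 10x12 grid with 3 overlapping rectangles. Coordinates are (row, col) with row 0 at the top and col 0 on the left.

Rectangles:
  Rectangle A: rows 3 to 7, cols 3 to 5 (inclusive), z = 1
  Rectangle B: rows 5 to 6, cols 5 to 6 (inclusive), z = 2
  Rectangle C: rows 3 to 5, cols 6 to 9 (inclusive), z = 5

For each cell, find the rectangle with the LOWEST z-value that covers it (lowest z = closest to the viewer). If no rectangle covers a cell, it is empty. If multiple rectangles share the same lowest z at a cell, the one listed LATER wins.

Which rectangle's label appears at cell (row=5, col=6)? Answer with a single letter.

Check cell (5,6):
  A: rows 3-7 cols 3-5 -> outside (col miss)
  B: rows 5-6 cols 5-6 z=2 -> covers; best now B (z=2)
  C: rows 3-5 cols 6-9 z=5 -> covers; best now B (z=2)
Winner: B at z=2

Answer: B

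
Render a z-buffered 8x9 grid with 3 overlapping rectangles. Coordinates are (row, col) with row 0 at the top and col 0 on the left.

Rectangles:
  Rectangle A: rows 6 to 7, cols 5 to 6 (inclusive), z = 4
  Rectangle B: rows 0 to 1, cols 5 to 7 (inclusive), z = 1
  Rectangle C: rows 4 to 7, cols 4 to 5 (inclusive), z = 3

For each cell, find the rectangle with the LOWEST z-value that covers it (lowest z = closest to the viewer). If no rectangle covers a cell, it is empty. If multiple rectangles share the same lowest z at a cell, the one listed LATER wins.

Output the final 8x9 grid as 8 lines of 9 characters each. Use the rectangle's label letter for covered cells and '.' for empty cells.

.....BBB.
.....BBB.
.........
.........
....CC...
....CC...
....CCA..
....CCA..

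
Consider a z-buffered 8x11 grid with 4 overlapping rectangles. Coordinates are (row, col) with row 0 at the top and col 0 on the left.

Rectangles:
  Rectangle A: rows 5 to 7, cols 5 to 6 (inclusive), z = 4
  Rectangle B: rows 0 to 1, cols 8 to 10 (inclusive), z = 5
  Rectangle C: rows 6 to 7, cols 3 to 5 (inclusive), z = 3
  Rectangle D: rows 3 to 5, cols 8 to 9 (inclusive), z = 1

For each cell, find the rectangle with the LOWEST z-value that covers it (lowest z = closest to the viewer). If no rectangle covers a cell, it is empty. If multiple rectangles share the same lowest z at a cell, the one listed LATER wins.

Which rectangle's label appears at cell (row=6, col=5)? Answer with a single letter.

Check cell (6,5):
  A: rows 5-7 cols 5-6 z=4 -> covers; best now A (z=4)
  B: rows 0-1 cols 8-10 -> outside (row miss)
  C: rows 6-7 cols 3-5 z=3 -> covers; best now C (z=3)
  D: rows 3-5 cols 8-9 -> outside (row miss)
Winner: C at z=3

Answer: C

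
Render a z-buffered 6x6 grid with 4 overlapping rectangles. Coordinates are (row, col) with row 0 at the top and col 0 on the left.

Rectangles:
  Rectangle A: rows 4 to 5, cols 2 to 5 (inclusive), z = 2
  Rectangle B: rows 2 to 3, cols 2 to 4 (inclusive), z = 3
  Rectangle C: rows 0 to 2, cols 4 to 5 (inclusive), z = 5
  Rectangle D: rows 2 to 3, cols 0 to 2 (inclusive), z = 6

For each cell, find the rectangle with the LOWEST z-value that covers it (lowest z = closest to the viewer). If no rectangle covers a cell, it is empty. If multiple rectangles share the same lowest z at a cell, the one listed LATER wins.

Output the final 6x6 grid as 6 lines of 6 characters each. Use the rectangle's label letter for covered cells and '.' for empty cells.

....CC
....CC
DDBBBC
DDBBB.
..AAAA
..AAAA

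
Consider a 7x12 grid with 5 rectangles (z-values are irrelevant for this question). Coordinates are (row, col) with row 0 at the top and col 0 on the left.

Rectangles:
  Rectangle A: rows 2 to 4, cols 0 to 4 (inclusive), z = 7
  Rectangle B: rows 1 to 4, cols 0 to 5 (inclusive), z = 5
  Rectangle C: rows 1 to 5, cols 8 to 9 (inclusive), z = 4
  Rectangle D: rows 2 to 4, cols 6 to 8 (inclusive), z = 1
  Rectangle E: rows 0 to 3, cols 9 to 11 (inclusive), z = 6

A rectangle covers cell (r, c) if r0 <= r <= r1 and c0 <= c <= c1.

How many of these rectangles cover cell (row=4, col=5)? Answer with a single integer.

Answer: 1

Derivation:
Check cell (4,5):
  A: rows 2-4 cols 0-4 -> outside (col miss)
  B: rows 1-4 cols 0-5 -> covers
  C: rows 1-5 cols 8-9 -> outside (col miss)
  D: rows 2-4 cols 6-8 -> outside (col miss)
  E: rows 0-3 cols 9-11 -> outside (row miss)
Count covering = 1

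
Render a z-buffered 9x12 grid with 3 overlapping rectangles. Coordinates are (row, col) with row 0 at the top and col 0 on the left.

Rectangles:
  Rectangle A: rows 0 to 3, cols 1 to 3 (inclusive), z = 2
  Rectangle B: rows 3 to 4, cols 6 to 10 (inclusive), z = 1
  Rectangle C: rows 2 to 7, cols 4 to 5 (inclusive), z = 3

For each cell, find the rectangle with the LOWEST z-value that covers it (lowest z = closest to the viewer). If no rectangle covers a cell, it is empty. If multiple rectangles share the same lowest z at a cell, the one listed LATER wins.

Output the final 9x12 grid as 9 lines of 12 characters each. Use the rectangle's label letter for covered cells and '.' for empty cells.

.AAA........
.AAA........
.AAACC......
.AAACCBBBBB.
....CCBBBBB.
....CC......
....CC......
....CC......
............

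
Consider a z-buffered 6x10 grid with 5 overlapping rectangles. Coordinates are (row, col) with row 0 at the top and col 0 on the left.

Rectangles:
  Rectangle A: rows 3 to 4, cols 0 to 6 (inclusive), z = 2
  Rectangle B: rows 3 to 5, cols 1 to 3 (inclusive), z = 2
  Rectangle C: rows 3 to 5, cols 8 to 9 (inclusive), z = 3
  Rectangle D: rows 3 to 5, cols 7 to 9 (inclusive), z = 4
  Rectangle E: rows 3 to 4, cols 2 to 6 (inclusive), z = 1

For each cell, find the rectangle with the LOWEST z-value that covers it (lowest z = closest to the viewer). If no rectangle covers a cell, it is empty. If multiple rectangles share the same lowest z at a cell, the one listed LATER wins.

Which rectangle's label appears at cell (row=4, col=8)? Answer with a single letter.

Check cell (4,8):
  A: rows 3-4 cols 0-6 -> outside (col miss)
  B: rows 3-5 cols 1-3 -> outside (col miss)
  C: rows 3-5 cols 8-9 z=3 -> covers; best now C (z=3)
  D: rows 3-5 cols 7-9 z=4 -> covers; best now C (z=3)
  E: rows 3-4 cols 2-6 -> outside (col miss)
Winner: C at z=3

Answer: C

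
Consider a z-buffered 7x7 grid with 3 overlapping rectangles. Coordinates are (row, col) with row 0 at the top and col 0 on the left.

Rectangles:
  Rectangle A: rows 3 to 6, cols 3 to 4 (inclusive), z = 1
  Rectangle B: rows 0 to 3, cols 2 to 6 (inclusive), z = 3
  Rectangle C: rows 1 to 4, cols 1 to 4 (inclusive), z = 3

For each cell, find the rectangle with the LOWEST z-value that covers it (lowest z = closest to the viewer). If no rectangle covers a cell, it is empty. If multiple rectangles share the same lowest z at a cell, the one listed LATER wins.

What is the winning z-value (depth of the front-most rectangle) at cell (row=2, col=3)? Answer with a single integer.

Answer: 3

Derivation:
Check cell (2,3):
  A: rows 3-6 cols 3-4 -> outside (row miss)
  B: rows 0-3 cols 2-6 z=3 -> covers; best now B (z=3)
  C: rows 1-4 cols 1-4 z=3 -> covers; best now C (z=3)
Winner: C at z=3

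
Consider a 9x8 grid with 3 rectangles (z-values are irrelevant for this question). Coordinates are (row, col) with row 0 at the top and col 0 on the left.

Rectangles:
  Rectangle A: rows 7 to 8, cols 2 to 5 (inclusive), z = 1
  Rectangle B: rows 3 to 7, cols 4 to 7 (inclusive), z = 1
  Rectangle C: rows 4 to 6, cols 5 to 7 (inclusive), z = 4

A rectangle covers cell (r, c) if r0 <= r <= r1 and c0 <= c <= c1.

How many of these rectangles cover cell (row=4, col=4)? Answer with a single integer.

Answer: 1

Derivation:
Check cell (4,4):
  A: rows 7-8 cols 2-5 -> outside (row miss)
  B: rows 3-7 cols 4-7 -> covers
  C: rows 4-6 cols 5-7 -> outside (col miss)
Count covering = 1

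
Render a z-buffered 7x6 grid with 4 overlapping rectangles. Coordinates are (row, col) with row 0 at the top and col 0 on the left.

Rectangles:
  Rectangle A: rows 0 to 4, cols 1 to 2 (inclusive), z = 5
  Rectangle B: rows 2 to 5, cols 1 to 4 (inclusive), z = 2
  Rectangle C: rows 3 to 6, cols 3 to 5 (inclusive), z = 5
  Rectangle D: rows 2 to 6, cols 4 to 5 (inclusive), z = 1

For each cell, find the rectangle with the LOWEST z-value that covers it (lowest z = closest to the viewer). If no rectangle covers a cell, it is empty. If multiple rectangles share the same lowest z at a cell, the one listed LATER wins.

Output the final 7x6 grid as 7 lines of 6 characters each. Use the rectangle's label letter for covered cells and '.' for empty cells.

.AA...
.AA...
.BBBDD
.BBBDD
.BBBDD
.BBBDD
...CDD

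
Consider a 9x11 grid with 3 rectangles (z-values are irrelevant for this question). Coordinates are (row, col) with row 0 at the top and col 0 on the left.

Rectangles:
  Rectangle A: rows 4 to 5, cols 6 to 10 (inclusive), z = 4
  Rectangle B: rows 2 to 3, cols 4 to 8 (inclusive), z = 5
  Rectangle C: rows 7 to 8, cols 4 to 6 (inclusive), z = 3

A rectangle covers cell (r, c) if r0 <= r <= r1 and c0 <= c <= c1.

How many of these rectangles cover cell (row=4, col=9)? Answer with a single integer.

Check cell (4,9):
  A: rows 4-5 cols 6-10 -> covers
  B: rows 2-3 cols 4-8 -> outside (row miss)
  C: rows 7-8 cols 4-6 -> outside (row miss)
Count covering = 1

Answer: 1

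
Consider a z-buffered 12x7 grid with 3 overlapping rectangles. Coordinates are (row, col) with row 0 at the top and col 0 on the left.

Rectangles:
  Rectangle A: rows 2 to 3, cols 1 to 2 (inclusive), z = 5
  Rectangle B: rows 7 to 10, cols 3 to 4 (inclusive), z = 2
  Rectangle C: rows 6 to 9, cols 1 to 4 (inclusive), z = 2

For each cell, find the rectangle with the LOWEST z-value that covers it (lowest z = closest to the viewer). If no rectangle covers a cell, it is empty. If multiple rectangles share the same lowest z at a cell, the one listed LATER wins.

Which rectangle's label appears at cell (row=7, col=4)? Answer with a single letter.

Check cell (7,4):
  A: rows 2-3 cols 1-2 -> outside (row miss)
  B: rows 7-10 cols 3-4 z=2 -> covers; best now B (z=2)
  C: rows 6-9 cols 1-4 z=2 -> covers; best now C (z=2)
Winner: C at z=2

Answer: C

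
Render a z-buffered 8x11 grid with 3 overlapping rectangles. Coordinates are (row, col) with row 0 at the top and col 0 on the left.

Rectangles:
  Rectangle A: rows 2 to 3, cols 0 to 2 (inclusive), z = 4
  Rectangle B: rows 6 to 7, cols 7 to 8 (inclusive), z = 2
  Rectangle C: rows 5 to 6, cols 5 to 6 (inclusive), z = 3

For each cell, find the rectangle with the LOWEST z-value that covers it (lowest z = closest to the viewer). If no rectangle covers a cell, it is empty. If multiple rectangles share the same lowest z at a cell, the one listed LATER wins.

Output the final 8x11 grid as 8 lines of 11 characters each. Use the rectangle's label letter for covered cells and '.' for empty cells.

...........
...........
AAA........
AAA........
...........
.....CC....
.....CCBB..
.......BB..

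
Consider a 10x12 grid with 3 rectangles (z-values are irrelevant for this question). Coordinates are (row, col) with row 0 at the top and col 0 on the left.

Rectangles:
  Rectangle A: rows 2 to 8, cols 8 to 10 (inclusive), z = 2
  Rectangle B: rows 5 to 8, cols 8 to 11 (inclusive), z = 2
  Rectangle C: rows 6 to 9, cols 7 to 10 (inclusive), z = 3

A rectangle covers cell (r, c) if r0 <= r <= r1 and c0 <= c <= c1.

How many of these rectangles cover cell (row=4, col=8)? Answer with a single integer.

Answer: 1

Derivation:
Check cell (4,8):
  A: rows 2-8 cols 8-10 -> covers
  B: rows 5-8 cols 8-11 -> outside (row miss)
  C: rows 6-9 cols 7-10 -> outside (row miss)
Count covering = 1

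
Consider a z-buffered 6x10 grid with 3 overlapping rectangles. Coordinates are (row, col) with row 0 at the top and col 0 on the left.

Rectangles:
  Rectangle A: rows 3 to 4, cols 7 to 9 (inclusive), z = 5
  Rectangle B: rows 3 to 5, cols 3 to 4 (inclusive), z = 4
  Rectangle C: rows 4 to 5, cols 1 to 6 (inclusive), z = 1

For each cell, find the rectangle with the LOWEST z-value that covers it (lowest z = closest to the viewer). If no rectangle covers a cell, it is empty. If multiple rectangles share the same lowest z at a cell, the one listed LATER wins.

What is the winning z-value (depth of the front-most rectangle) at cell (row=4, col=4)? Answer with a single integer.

Answer: 1

Derivation:
Check cell (4,4):
  A: rows 3-4 cols 7-9 -> outside (col miss)
  B: rows 3-5 cols 3-4 z=4 -> covers; best now B (z=4)
  C: rows 4-5 cols 1-6 z=1 -> covers; best now C (z=1)
Winner: C at z=1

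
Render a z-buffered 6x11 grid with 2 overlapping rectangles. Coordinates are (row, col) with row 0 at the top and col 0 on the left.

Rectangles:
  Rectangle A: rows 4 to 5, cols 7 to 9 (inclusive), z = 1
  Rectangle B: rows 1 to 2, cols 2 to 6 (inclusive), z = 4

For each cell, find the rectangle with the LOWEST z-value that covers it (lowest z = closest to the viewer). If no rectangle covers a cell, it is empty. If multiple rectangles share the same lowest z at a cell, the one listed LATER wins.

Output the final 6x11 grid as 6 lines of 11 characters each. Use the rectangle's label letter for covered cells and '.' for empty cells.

...........
..BBBBB....
..BBBBB....
...........
.......AAA.
.......AAA.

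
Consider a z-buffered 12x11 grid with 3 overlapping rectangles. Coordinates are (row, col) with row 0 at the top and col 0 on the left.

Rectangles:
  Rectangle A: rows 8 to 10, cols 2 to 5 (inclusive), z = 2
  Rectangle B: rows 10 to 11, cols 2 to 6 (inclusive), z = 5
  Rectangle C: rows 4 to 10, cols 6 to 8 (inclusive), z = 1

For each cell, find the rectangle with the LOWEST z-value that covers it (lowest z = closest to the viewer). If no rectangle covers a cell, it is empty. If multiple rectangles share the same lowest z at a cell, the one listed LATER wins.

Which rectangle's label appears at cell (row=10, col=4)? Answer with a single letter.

Answer: A

Derivation:
Check cell (10,4):
  A: rows 8-10 cols 2-5 z=2 -> covers; best now A (z=2)
  B: rows 10-11 cols 2-6 z=5 -> covers; best now A (z=2)
  C: rows 4-10 cols 6-8 -> outside (col miss)
Winner: A at z=2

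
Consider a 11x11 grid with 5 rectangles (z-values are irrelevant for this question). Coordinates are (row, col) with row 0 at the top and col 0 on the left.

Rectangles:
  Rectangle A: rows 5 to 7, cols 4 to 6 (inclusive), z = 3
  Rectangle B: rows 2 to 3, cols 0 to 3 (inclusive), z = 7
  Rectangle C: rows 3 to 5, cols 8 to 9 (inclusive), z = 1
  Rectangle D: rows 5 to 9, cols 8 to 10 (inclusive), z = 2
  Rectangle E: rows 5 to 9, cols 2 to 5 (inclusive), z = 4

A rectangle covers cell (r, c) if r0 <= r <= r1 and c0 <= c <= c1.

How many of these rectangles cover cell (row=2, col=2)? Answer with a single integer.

Answer: 1

Derivation:
Check cell (2,2):
  A: rows 5-7 cols 4-6 -> outside (row miss)
  B: rows 2-3 cols 0-3 -> covers
  C: rows 3-5 cols 8-9 -> outside (row miss)
  D: rows 5-9 cols 8-10 -> outside (row miss)
  E: rows 5-9 cols 2-5 -> outside (row miss)
Count covering = 1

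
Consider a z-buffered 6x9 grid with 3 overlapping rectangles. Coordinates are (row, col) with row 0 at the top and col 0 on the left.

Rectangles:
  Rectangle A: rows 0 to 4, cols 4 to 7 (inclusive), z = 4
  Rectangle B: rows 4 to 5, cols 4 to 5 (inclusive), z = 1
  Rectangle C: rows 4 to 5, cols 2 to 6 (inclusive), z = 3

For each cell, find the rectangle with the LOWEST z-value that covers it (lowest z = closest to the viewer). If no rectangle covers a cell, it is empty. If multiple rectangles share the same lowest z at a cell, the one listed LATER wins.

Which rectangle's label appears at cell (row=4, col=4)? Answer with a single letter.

Answer: B

Derivation:
Check cell (4,4):
  A: rows 0-4 cols 4-7 z=4 -> covers; best now A (z=4)
  B: rows 4-5 cols 4-5 z=1 -> covers; best now B (z=1)
  C: rows 4-5 cols 2-6 z=3 -> covers; best now B (z=1)
Winner: B at z=1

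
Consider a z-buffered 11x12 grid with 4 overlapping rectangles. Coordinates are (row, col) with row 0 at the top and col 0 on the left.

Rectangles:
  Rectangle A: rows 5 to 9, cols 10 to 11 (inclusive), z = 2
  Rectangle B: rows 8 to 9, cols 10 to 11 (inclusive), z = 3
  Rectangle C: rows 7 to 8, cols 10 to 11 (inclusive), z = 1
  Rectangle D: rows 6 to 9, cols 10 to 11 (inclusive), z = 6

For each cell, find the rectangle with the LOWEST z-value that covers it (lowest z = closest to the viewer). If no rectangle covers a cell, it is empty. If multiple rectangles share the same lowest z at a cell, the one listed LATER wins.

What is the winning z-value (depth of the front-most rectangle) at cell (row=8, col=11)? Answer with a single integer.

Answer: 1

Derivation:
Check cell (8,11):
  A: rows 5-9 cols 10-11 z=2 -> covers; best now A (z=2)
  B: rows 8-9 cols 10-11 z=3 -> covers; best now A (z=2)
  C: rows 7-8 cols 10-11 z=1 -> covers; best now C (z=1)
  D: rows 6-9 cols 10-11 z=6 -> covers; best now C (z=1)
Winner: C at z=1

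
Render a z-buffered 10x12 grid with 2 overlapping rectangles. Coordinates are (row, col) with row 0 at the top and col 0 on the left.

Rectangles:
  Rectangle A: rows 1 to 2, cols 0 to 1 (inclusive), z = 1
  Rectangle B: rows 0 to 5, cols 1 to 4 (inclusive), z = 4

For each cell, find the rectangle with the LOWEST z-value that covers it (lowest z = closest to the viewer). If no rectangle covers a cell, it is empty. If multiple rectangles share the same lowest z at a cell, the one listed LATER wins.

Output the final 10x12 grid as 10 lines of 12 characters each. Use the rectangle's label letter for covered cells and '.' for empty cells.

.BBBB.......
AABBB.......
AABBB.......
.BBBB.......
.BBBB.......
.BBBB.......
............
............
............
............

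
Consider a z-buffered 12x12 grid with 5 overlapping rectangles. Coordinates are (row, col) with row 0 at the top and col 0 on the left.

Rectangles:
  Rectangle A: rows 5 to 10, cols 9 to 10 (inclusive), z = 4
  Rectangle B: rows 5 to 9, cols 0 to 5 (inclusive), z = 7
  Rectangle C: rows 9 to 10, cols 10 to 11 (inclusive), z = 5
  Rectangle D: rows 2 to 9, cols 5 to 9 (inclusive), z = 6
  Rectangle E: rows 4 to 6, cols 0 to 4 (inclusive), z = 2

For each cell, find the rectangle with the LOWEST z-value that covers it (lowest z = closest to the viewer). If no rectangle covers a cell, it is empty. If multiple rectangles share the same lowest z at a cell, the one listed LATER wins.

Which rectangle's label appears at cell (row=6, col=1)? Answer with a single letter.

Check cell (6,1):
  A: rows 5-10 cols 9-10 -> outside (col miss)
  B: rows 5-9 cols 0-5 z=7 -> covers; best now B (z=7)
  C: rows 9-10 cols 10-11 -> outside (row miss)
  D: rows 2-9 cols 5-9 -> outside (col miss)
  E: rows 4-6 cols 0-4 z=2 -> covers; best now E (z=2)
Winner: E at z=2

Answer: E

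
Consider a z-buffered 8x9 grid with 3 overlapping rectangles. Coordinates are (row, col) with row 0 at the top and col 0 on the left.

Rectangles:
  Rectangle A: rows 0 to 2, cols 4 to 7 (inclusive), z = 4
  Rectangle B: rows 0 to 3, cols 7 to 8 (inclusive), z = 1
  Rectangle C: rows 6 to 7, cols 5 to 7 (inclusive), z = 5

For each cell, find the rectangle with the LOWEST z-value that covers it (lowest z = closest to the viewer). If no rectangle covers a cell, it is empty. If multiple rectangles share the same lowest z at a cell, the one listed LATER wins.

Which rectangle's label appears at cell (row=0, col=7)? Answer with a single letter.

Answer: B

Derivation:
Check cell (0,7):
  A: rows 0-2 cols 4-7 z=4 -> covers; best now A (z=4)
  B: rows 0-3 cols 7-8 z=1 -> covers; best now B (z=1)
  C: rows 6-7 cols 5-7 -> outside (row miss)
Winner: B at z=1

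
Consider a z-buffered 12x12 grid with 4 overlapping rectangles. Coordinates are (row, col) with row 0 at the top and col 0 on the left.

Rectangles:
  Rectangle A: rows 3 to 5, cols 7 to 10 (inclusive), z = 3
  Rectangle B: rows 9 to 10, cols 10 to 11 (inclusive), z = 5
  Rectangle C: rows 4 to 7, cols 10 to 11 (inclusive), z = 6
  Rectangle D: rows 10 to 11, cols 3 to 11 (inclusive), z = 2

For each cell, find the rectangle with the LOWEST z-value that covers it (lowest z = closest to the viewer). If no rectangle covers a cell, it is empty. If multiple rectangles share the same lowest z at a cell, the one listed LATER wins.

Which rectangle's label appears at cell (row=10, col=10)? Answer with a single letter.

Check cell (10,10):
  A: rows 3-5 cols 7-10 -> outside (row miss)
  B: rows 9-10 cols 10-11 z=5 -> covers; best now B (z=5)
  C: rows 4-7 cols 10-11 -> outside (row miss)
  D: rows 10-11 cols 3-11 z=2 -> covers; best now D (z=2)
Winner: D at z=2

Answer: D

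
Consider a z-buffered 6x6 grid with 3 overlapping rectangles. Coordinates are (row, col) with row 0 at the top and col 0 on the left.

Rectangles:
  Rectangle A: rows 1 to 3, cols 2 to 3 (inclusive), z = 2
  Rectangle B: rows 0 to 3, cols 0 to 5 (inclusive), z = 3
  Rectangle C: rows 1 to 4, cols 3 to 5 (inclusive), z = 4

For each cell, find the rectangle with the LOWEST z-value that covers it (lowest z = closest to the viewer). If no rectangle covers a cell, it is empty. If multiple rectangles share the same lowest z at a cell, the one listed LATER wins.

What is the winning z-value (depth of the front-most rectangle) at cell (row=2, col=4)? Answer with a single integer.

Check cell (2,4):
  A: rows 1-3 cols 2-3 -> outside (col miss)
  B: rows 0-3 cols 0-5 z=3 -> covers; best now B (z=3)
  C: rows 1-4 cols 3-5 z=4 -> covers; best now B (z=3)
Winner: B at z=3

Answer: 3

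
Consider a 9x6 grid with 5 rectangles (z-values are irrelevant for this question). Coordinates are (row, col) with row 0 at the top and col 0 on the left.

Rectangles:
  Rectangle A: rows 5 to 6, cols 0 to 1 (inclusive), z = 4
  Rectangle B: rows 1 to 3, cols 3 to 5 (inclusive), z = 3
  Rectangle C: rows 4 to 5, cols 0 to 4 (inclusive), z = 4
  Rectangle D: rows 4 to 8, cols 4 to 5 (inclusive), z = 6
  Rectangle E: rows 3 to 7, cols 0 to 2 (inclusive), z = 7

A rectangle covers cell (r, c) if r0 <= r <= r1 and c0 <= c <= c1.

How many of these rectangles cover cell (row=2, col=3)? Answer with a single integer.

Answer: 1

Derivation:
Check cell (2,3):
  A: rows 5-6 cols 0-1 -> outside (row miss)
  B: rows 1-3 cols 3-5 -> covers
  C: rows 4-5 cols 0-4 -> outside (row miss)
  D: rows 4-8 cols 4-5 -> outside (row miss)
  E: rows 3-7 cols 0-2 -> outside (row miss)
Count covering = 1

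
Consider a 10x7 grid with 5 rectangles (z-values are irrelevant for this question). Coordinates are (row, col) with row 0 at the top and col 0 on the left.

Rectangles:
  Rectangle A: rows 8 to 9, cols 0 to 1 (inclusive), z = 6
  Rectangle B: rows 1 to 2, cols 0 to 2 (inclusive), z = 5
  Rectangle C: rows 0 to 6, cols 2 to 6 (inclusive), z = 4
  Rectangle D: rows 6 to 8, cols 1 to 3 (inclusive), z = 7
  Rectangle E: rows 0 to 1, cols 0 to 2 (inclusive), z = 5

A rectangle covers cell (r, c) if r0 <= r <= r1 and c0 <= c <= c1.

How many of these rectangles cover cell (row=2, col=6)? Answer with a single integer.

Answer: 1

Derivation:
Check cell (2,6):
  A: rows 8-9 cols 0-1 -> outside (row miss)
  B: rows 1-2 cols 0-2 -> outside (col miss)
  C: rows 0-6 cols 2-6 -> covers
  D: rows 6-8 cols 1-3 -> outside (row miss)
  E: rows 0-1 cols 0-2 -> outside (row miss)
Count covering = 1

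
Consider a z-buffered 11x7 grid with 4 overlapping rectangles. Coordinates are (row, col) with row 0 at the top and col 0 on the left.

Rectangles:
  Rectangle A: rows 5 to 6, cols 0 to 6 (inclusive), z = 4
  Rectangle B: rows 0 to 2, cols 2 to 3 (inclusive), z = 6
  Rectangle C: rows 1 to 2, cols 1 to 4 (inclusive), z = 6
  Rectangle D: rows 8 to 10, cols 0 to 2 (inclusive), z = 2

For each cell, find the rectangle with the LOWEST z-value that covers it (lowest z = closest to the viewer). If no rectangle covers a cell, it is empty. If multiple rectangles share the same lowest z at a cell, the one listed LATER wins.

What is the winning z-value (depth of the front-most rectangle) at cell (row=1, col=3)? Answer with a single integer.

Answer: 6

Derivation:
Check cell (1,3):
  A: rows 5-6 cols 0-6 -> outside (row miss)
  B: rows 0-2 cols 2-3 z=6 -> covers; best now B (z=6)
  C: rows 1-2 cols 1-4 z=6 -> covers; best now C (z=6)
  D: rows 8-10 cols 0-2 -> outside (row miss)
Winner: C at z=6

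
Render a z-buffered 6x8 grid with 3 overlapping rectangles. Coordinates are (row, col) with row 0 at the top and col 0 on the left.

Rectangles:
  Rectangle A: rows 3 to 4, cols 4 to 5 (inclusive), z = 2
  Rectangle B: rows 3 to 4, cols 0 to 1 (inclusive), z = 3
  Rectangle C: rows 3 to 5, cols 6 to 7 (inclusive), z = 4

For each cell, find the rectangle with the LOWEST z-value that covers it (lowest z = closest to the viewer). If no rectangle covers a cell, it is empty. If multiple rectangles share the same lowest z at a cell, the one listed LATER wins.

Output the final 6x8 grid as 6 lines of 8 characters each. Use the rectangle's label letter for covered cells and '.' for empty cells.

........
........
........
BB..AACC
BB..AACC
......CC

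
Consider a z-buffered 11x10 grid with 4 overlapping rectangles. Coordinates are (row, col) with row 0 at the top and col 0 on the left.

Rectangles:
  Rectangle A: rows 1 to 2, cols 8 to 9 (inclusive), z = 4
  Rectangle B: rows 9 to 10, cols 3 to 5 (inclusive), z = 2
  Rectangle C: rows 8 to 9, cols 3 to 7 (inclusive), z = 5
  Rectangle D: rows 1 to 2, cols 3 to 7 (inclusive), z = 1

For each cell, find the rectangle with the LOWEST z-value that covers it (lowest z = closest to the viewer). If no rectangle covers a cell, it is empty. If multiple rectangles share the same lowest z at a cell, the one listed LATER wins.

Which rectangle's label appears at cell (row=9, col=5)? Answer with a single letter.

Answer: B

Derivation:
Check cell (9,5):
  A: rows 1-2 cols 8-9 -> outside (row miss)
  B: rows 9-10 cols 3-5 z=2 -> covers; best now B (z=2)
  C: rows 8-9 cols 3-7 z=5 -> covers; best now B (z=2)
  D: rows 1-2 cols 3-7 -> outside (row miss)
Winner: B at z=2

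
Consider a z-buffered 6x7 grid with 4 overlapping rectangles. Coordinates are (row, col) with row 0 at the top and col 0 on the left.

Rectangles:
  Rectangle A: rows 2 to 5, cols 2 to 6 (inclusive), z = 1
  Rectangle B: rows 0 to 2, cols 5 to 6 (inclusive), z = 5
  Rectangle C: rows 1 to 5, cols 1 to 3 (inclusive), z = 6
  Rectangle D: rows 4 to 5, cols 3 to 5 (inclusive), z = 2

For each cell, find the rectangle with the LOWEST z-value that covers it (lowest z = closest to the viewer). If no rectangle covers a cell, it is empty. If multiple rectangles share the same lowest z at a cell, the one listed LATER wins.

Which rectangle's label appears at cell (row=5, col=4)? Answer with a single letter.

Answer: A

Derivation:
Check cell (5,4):
  A: rows 2-5 cols 2-6 z=1 -> covers; best now A (z=1)
  B: rows 0-2 cols 5-6 -> outside (row miss)
  C: rows 1-5 cols 1-3 -> outside (col miss)
  D: rows 4-5 cols 3-5 z=2 -> covers; best now A (z=1)
Winner: A at z=1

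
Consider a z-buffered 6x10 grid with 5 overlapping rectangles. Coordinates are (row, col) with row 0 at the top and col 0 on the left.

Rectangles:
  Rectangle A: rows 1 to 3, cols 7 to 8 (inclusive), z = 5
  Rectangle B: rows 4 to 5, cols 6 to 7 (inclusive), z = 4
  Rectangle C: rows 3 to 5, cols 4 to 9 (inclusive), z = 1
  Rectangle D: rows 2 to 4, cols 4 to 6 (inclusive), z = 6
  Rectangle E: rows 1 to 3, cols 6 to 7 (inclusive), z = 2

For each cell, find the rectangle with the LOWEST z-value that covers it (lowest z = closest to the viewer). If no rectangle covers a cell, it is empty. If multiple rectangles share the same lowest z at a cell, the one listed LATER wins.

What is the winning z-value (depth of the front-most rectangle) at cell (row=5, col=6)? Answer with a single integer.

Answer: 1

Derivation:
Check cell (5,6):
  A: rows 1-3 cols 7-8 -> outside (row miss)
  B: rows 4-5 cols 6-7 z=4 -> covers; best now B (z=4)
  C: rows 3-5 cols 4-9 z=1 -> covers; best now C (z=1)
  D: rows 2-4 cols 4-6 -> outside (row miss)
  E: rows 1-3 cols 6-7 -> outside (row miss)
Winner: C at z=1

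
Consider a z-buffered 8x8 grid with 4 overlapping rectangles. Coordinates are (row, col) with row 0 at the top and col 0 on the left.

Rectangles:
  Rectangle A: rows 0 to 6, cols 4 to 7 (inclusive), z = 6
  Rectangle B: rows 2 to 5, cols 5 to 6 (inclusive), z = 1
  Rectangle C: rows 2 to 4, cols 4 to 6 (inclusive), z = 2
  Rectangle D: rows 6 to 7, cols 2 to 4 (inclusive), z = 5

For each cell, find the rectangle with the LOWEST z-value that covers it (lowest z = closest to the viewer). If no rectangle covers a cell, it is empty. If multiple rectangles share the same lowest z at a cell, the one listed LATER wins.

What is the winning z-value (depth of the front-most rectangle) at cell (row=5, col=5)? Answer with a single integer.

Answer: 1

Derivation:
Check cell (5,5):
  A: rows 0-6 cols 4-7 z=6 -> covers; best now A (z=6)
  B: rows 2-5 cols 5-6 z=1 -> covers; best now B (z=1)
  C: rows 2-4 cols 4-6 -> outside (row miss)
  D: rows 6-7 cols 2-4 -> outside (row miss)
Winner: B at z=1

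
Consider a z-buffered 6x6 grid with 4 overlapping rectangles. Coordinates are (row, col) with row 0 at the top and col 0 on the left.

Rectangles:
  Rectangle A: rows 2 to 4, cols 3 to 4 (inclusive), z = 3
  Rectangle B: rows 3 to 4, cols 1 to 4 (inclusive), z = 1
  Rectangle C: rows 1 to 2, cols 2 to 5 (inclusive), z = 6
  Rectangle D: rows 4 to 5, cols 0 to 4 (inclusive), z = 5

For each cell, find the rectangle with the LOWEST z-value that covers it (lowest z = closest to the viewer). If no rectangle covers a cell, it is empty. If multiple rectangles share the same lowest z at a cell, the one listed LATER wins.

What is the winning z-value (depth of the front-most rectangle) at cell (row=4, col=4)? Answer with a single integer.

Check cell (4,4):
  A: rows 2-4 cols 3-4 z=3 -> covers; best now A (z=3)
  B: rows 3-4 cols 1-4 z=1 -> covers; best now B (z=1)
  C: rows 1-2 cols 2-5 -> outside (row miss)
  D: rows 4-5 cols 0-4 z=5 -> covers; best now B (z=1)
Winner: B at z=1

Answer: 1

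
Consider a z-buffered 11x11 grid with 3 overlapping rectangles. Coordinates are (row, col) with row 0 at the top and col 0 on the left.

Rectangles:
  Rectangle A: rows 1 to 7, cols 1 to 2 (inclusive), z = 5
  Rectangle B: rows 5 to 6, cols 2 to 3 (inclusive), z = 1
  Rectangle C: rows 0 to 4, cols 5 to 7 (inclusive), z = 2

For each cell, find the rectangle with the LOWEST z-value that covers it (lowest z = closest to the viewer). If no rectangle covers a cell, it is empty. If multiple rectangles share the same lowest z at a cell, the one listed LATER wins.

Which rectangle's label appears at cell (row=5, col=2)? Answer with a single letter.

Answer: B

Derivation:
Check cell (5,2):
  A: rows 1-7 cols 1-2 z=5 -> covers; best now A (z=5)
  B: rows 5-6 cols 2-3 z=1 -> covers; best now B (z=1)
  C: rows 0-4 cols 5-7 -> outside (row miss)
Winner: B at z=1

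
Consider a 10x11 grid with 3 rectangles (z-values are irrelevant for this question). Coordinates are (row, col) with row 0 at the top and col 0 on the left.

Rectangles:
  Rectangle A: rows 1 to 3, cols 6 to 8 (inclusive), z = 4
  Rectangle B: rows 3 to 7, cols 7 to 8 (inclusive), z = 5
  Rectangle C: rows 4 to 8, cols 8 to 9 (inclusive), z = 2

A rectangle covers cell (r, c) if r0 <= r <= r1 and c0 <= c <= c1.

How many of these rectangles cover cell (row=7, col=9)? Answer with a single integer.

Check cell (7,9):
  A: rows 1-3 cols 6-8 -> outside (row miss)
  B: rows 3-7 cols 7-8 -> outside (col miss)
  C: rows 4-8 cols 8-9 -> covers
Count covering = 1

Answer: 1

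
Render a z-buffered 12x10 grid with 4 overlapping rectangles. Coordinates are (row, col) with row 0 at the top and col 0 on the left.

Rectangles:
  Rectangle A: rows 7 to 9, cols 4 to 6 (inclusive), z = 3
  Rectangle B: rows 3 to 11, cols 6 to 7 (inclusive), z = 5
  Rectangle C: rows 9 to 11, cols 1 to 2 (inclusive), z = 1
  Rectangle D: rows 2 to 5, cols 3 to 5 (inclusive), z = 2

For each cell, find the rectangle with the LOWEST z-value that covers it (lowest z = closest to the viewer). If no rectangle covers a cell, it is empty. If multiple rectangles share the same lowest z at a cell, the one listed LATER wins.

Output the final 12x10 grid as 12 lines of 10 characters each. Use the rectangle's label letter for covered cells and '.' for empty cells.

..........
..........
...DDD....
...DDDBB..
...DDDBB..
...DDDBB..
......BB..
....AAAB..
....AAAB..
.CC.AAAB..
.CC...BB..
.CC...BB..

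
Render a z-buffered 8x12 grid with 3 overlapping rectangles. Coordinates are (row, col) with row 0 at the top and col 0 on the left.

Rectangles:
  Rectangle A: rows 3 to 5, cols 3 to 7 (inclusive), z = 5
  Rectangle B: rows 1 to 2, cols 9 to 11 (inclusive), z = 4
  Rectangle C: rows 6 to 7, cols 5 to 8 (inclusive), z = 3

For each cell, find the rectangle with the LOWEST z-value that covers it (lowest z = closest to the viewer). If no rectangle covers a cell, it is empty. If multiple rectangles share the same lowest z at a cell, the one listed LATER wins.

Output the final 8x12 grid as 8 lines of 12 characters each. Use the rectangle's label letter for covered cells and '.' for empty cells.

............
.........BBB
.........BBB
...AAAAA....
...AAAAA....
...AAAAA....
.....CCCC...
.....CCCC...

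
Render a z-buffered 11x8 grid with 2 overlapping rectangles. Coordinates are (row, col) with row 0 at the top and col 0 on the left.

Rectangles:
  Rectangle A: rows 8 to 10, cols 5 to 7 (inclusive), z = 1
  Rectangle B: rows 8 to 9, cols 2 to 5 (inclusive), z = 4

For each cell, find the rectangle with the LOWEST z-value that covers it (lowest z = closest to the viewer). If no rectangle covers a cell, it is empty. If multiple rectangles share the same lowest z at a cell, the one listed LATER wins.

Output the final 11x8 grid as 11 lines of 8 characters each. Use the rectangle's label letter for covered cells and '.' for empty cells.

........
........
........
........
........
........
........
........
..BBBAAA
..BBBAAA
.....AAA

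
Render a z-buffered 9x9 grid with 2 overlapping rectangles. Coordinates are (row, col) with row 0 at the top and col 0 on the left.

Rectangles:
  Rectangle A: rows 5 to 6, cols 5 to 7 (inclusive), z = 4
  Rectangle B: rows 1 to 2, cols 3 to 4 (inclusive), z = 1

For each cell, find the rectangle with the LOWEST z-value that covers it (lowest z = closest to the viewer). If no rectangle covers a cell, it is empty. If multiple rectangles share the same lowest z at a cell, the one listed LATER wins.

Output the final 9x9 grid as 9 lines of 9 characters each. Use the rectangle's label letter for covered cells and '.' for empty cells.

.........
...BB....
...BB....
.........
.........
.....AAA.
.....AAA.
.........
.........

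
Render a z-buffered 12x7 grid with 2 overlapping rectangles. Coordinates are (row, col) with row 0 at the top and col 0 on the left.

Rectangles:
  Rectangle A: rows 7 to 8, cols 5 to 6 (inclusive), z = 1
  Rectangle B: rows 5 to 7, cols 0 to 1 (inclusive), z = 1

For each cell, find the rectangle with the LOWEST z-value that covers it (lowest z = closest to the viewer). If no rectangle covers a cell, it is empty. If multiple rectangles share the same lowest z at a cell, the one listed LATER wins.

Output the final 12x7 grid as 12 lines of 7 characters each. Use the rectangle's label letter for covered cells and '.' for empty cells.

.......
.......
.......
.......
.......
BB.....
BB.....
BB...AA
.....AA
.......
.......
.......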